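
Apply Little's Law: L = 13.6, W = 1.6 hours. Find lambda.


lambda = L / W = 13.6 / 1.6 = 8.5 per hour

8.5 per hour


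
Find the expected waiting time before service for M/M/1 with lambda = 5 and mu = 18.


rho = 5/18; Wq = rho/(mu - lambda) = 0.0214 hours

0.0214 hours


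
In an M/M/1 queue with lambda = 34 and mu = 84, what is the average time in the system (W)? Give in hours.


W = 1/(mu - lambda) = 1/(84 - 34) = 0.02 hours

0.02 hours


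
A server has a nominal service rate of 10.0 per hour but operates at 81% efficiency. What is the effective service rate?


Effective rate = mu * efficiency = 10.0 * 0.81 = 8.1 per hour

8.1 per hour


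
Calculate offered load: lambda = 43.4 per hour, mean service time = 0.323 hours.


Offered load a = lambda * E[S] = 43.4 * 0.323 = 14.02 Erlangs

14.02 Erlangs


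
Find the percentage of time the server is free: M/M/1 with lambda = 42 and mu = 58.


Idle fraction = (1 - rho) * 100 = (1 - 42/58) * 100 = 27.6%

27.6%


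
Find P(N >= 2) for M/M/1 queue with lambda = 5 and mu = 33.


P(N >= 2) = rho^2 = (5/33)^2 = 0.023

0.023


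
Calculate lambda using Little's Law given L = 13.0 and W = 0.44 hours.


lambda = L / W = 13.0 / 0.44 = 29.55 per hour

29.55 per hour


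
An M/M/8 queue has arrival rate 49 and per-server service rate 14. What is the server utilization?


rho = lambda/(c*mu) = 49/(8*14) = 0.4375

0.4375


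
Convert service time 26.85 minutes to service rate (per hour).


mu = 60 / avg_service_time = 60 / 26.85 = 2.23 per hour

2.23 per hour


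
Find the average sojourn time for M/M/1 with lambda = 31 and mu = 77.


W = 1/(mu - lambda) = 1/(77 - 31) = 0.0217 hours

0.0217 hours


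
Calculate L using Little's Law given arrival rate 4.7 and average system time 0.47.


L = lambda * W = 4.7 * 0.47 = 2.21

2.21


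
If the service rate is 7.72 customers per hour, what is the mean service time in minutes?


Mean service time = 60/mu = 60/7.72 = 7.77 minutes

7.77 minutes


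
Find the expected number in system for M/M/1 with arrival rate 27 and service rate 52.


rho = 27/52; L = rho/(1-rho) = 1.08

1.08


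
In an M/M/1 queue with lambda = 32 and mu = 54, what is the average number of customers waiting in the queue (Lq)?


rho = 32/54; Lq = rho^2/(1-rho) = 0.86

0.86


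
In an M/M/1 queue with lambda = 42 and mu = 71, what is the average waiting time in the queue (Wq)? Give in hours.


rho = 42/71; Wq = rho/(mu - lambda) = 0.0204 hours

0.0204 hours


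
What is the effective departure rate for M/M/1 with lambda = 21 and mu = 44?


For a stable queue (lambda < mu), throughput = lambda = 21 per hour

21 per hour


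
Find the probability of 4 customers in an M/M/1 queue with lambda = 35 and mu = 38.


rho = 35/38; P(n) = (1-rho)*rho^n = (1-35/38)*(35/38)^4 = 0.0568

0.0568


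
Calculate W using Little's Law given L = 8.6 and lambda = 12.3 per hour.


W = L / lambda = 8.6 / 12.3 = 0.6992 hours

0.6992 hours


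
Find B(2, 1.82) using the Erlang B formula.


B(N,A) = (A^N/N!) / sum(A^k/k!, k=0..N) with N=2, A=1.82 = 0.37

0.37


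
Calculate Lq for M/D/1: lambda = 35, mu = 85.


M/D/1: Lq = rho^2 / (2*(1-rho)) where rho = 35/85; Lq = 0.14

0.14


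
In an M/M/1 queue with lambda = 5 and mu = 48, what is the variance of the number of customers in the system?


rho = 5/48; Var(N) = rho/(1-rho)^2 = 0.13

0.13


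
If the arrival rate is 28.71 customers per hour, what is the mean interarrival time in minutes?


Mean interarrival time = 60/lambda = 60/28.71 = 2.09 minutes

2.09 minutes


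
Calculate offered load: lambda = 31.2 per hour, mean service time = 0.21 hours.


Offered load a = lambda * E[S] = 31.2 * 0.21 = 6.55 Erlangs

6.55 Erlangs


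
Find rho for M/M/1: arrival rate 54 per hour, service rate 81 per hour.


rho = lambda/mu = 54/81 = 0.6667

0.6667


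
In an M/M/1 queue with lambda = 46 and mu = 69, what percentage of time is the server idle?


Idle fraction = (1 - rho) * 100 = (1 - 46/69) * 100 = 33.3%

33.3%


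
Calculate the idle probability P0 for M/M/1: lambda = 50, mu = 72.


P0 = 1 - rho = 1 - 50/72 = 0.3056

0.3056


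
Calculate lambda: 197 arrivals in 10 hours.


lambda = total arrivals / time = 197 / 10 = 19.7 per hour

19.7 per hour


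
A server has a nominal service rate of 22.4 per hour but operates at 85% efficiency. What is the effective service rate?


Effective rate = mu * efficiency = 22.4 * 0.85 = 19.04 per hour

19.04 per hour


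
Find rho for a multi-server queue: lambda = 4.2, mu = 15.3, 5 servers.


rho = lambda / (c * mu) = 4.2 / (5 * 15.3) = 0.0549

0.0549


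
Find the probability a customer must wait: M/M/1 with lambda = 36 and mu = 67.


P(wait) = rho = lambda/mu = 36/67 = 0.5373

0.5373


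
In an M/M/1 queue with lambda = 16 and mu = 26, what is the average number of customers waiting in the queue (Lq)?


rho = 16/26; Lq = rho^2/(1-rho) = 0.98

0.98


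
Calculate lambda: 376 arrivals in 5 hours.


lambda = total arrivals / time = 376 / 5 = 75.2 per hour

75.2 per hour


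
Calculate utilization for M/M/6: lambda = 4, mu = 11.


rho = lambda/(c*mu) = 4/(6*11) = 0.0606

0.0606


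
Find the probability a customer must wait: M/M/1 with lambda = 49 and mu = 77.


P(wait) = rho = lambda/mu = 49/77 = 0.6364

0.6364


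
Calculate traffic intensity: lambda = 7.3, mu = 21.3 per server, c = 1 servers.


rho = lambda / (c * mu) = 7.3 / (1 * 21.3) = 0.3427

0.3427


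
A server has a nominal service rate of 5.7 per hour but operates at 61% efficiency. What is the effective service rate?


Effective rate = mu * efficiency = 5.7 * 0.61 = 3.48 per hour

3.48 per hour


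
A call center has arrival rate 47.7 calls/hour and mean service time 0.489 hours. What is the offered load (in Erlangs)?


Offered load a = lambda * E[S] = 47.7 * 0.489 = 23.33 Erlangs

23.33 Erlangs


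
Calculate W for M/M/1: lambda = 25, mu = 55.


W = 1/(mu - lambda) = 1/(55 - 25) = 0.0333 hours

0.0333 hours


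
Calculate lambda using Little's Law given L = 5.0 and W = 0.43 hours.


lambda = L / W = 5.0 / 0.43 = 11.63 per hour

11.63 per hour


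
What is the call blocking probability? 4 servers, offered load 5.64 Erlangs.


B(N,A) = (A^N/N!) / sum(A^k/k!, k=0..N) with N=4, A=5.64 = 0.4456

0.4456


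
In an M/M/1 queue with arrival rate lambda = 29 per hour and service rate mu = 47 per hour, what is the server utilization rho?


rho = lambda/mu = 29/47 = 0.617

0.617


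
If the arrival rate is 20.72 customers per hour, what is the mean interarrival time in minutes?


Mean interarrival time = 60/lambda = 60/20.72 = 2.9 minutes

2.9 minutes


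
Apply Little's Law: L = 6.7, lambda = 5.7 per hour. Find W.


W = L / lambda = 6.7 / 5.7 = 1.1754 hours

1.1754 hours


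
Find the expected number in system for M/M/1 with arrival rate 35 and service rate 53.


rho = 35/53; L = rho/(1-rho) = 1.94

1.94


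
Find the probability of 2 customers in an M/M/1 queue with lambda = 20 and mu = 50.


rho = 20/50; P(n) = (1-rho)*rho^n = (1-20/50)*(20/50)^2 = 0.096

0.096


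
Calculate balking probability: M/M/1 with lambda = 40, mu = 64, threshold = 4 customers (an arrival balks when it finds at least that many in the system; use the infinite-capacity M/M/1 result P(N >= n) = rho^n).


P(N >= 4) = rho^4 = (40/64)^4 = 0.1526

0.1526


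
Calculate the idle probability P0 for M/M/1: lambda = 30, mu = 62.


P0 = 1 - rho = 1 - 30/62 = 0.5161

0.5161


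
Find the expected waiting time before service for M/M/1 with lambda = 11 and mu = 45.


rho = 11/45; Wq = rho/(mu - lambda) = 0.0072 hours

0.0072 hours


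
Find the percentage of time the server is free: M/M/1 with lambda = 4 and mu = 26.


Idle fraction = (1 - rho) * 100 = (1 - 4/26) * 100 = 84.6%

84.6%


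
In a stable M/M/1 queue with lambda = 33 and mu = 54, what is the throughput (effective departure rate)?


For a stable queue (lambda < mu), throughput = lambda = 33 per hour

33 per hour


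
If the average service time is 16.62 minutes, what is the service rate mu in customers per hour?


mu = 60 / avg_service_time = 60 / 16.62 = 3.61 per hour

3.61 per hour


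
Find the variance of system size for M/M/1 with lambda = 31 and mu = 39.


rho = 31/39; Var(N) = rho/(1-rho)^2 = 18.89

18.89


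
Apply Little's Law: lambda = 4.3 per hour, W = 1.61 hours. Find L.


L = lambda * W = 4.3 * 1.61 = 6.92

6.92


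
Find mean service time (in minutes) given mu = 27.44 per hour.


Mean service time = 60/mu = 60/27.44 = 2.19 minutes

2.19 minutes


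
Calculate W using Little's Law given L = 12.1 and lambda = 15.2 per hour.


W = L / lambda = 12.1 / 15.2 = 0.7961 hours

0.7961 hours


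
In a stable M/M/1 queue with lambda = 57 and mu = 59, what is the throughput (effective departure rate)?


For a stable queue (lambda < mu), throughput = lambda = 57 per hour

57 per hour


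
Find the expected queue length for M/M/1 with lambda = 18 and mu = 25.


rho = 18/25; Lq = rho^2/(1-rho) = 1.85

1.85


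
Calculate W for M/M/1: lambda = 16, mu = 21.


W = 1/(mu - lambda) = 1/(21 - 16) = 0.2 hours

0.2 hours


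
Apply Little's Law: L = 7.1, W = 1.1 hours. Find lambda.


lambda = L / W = 7.1 / 1.1 = 6.45 per hour

6.45 per hour


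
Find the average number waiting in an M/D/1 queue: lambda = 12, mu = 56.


M/D/1: Lq = rho^2 / (2*(1-rho)) where rho = 12/56; Lq = 0.03

0.03


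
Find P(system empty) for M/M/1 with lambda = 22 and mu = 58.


P0 = 1 - rho = 1 - 22/58 = 0.6207

0.6207


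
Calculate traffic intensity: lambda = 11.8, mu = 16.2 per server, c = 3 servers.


rho = lambda / (c * mu) = 11.8 / (3 * 16.2) = 0.2428

0.2428


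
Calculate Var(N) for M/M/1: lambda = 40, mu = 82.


rho = 40/82; Var(N) = rho/(1-rho)^2 = 1.86

1.86


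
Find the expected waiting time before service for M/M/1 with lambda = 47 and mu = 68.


rho = 47/68; Wq = rho/(mu - lambda) = 0.0329 hours

0.0329 hours


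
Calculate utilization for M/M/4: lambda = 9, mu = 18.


rho = lambda/(c*mu) = 9/(4*18) = 0.125

0.125


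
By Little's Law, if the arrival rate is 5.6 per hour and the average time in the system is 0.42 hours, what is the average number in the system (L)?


L = lambda * W = 5.6 * 0.42 = 2.35

2.35


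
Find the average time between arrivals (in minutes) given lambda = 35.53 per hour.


Mean interarrival time = 60/lambda = 60/35.53 = 1.69 minutes

1.69 minutes


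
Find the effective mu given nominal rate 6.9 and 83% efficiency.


Effective rate = mu * efficiency = 6.9 * 0.83 = 5.73 per hour

5.73 per hour


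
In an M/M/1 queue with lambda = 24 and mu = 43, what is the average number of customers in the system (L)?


rho = 24/43; L = rho/(1-rho) = 1.26

1.26


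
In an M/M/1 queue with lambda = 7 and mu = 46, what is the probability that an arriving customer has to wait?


P(wait) = rho = lambda/mu = 7/46 = 0.1522

0.1522


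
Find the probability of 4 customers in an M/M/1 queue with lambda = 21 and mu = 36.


rho = 21/36; P(n) = (1-rho)*rho^n = (1-21/36)*(21/36)^4 = 0.0482

0.0482


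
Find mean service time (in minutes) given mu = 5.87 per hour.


Mean service time = 60/mu = 60/5.87 = 10.22 minutes

10.22 minutes


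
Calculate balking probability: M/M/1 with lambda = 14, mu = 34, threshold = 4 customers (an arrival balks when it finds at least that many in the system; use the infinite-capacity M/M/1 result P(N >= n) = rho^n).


P(N >= 4) = rho^4 = (14/34)^4 = 0.0287

0.0287


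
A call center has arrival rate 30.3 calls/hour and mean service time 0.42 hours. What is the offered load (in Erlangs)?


Offered load a = lambda * E[S] = 30.3 * 0.42 = 12.73 Erlangs

12.73 Erlangs


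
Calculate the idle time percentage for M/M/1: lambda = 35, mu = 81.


Idle fraction = (1 - rho) * 100 = (1 - 35/81) * 100 = 56.8%

56.8%


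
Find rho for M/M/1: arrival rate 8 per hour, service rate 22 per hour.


rho = lambda/mu = 8/22 = 0.3636

0.3636


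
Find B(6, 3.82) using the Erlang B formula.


B(N,A) = (A^N/N!) / sum(A^k/k!, k=0..N) with N=6, A=3.82 = 0.1043

0.1043


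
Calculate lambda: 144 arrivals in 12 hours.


lambda = total arrivals / time = 144 / 12 = 12.0 per hour

12.0 per hour


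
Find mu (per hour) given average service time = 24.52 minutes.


mu = 60 / avg_service_time = 60 / 24.52 = 2.45 per hour

2.45 per hour


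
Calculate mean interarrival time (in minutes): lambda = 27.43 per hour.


Mean interarrival time = 60/lambda = 60/27.43 = 2.19 minutes

2.19 minutes


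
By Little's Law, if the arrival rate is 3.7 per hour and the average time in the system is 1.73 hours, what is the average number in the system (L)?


L = lambda * W = 3.7 * 1.73 = 6.4

6.4


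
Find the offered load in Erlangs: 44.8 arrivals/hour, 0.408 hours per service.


Offered load a = lambda * E[S] = 44.8 * 0.408 = 18.28 Erlangs

18.28 Erlangs


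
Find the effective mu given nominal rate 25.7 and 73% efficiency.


Effective rate = mu * efficiency = 25.7 * 0.73 = 18.76 per hour

18.76 per hour


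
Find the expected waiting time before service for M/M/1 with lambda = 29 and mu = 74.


rho = 29/74; Wq = rho/(mu - lambda) = 0.0087 hours

0.0087 hours


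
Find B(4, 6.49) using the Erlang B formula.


B(N,A) = (A^N/N!) / sum(A^k/k!, k=0..N) with N=4, A=6.49 = 0.4994

0.4994


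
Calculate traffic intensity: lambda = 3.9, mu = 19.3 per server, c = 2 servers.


rho = lambda / (c * mu) = 3.9 / (2 * 19.3) = 0.101

0.101


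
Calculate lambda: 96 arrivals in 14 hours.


lambda = total arrivals / time = 96 / 14 = 6.86 per hour

6.86 per hour


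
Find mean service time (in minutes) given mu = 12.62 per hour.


Mean service time = 60/mu = 60/12.62 = 4.75 minutes

4.75 minutes


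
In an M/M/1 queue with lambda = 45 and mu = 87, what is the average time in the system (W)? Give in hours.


W = 1/(mu - lambda) = 1/(87 - 45) = 0.0238 hours

0.0238 hours


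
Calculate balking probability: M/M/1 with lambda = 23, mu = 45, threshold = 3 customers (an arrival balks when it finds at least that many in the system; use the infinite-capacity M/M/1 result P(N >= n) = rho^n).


P(N >= 3) = rho^3 = (23/45)^3 = 0.1335

0.1335


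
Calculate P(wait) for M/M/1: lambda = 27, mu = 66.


P(wait) = rho = lambda/mu = 27/66 = 0.4091

0.4091


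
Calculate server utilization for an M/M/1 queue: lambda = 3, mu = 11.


rho = lambda/mu = 3/11 = 0.2727

0.2727


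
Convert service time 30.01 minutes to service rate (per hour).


mu = 60 / avg_service_time = 60 / 30.01 = 2.0 per hour

2.0 per hour


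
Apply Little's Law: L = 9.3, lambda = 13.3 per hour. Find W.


W = L / lambda = 9.3 / 13.3 = 0.6992 hours

0.6992 hours


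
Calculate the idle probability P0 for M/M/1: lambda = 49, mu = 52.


P0 = 1 - rho = 1 - 49/52 = 0.0577

0.0577


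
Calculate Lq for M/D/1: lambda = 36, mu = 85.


M/D/1: Lq = rho^2 / (2*(1-rho)) where rho = 36/85; Lq = 0.16

0.16


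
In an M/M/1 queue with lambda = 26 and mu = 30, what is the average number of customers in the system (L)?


rho = 26/30; L = rho/(1-rho) = 6.5

6.5


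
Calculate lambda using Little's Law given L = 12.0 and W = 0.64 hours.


lambda = L / W = 12.0 / 0.64 = 18.75 per hour

18.75 per hour


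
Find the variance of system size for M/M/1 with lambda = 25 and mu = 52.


rho = 25/52; Var(N) = rho/(1-rho)^2 = 1.78

1.78


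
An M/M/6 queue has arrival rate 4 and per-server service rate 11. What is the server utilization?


rho = lambda/(c*mu) = 4/(6*11) = 0.0606

0.0606


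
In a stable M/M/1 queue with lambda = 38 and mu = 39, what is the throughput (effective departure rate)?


For a stable queue (lambda < mu), throughput = lambda = 38 per hour

38 per hour


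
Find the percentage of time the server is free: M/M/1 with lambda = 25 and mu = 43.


Idle fraction = (1 - rho) * 100 = (1 - 25/43) * 100 = 41.9%

41.9%


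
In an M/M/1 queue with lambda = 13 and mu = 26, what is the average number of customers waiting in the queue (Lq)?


rho = 13/26; Lq = rho^2/(1-rho) = 0.5

0.5


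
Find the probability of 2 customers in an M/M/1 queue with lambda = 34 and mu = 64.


rho = 34/64; P(n) = (1-rho)*rho^n = (1-34/64)*(34/64)^2 = 0.1323

0.1323


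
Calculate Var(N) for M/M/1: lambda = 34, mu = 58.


rho = 34/58; Var(N) = rho/(1-rho)^2 = 3.42

3.42


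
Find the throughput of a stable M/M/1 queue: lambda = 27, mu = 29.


For a stable queue (lambda < mu), throughput = lambda = 27 per hour

27 per hour


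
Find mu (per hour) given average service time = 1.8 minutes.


mu = 60 / avg_service_time = 60 / 1.8 = 33.33 per hour

33.33 per hour


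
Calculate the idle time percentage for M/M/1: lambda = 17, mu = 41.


Idle fraction = (1 - rho) * 100 = (1 - 17/41) * 100 = 58.5%

58.5%


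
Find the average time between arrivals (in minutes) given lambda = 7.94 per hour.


Mean interarrival time = 60/lambda = 60/7.94 = 7.56 minutes

7.56 minutes


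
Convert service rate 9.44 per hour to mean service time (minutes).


Mean service time = 60/mu = 60/9.44 = 6.36 minutes

6.36 minutes


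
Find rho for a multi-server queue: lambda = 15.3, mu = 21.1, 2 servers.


rho = lambda / (c * mu) = 15.3 / (2 * 21.1) = 0.3626

0.3626


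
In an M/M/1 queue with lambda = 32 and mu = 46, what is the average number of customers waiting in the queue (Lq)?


rho = 32/46; Lq = rho^2/(1-rho) = 1.59

1.59


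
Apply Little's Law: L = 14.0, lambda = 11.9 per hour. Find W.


W = L / lambda = 14.0 / 11.9 = 1.1765 hours

1.1765 hours


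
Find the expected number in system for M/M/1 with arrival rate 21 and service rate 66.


rho = 21/66; L = rho/(1-rho) = 0.47

0.47


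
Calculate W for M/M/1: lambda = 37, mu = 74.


W = 1/(mu - lambda) = 1/(74 - 37) = 0.027 hours

0.027 hours


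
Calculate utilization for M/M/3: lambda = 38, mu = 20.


rho = lambda/(c*mu) = 38/(3*20) = 0.6333

0.6333


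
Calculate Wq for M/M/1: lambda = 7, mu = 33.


rho = 7/33; Wq = rho/(mu - lambda) = 0.0082 hours

0.0082 hours


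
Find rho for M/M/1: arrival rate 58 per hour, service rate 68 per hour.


rho = lambda/mu = 58/68 = 0.8529

0.8529


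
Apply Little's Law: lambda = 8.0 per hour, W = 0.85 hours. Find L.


L = lambda * W = 8.0 * 0.85 = 6.8

6.8


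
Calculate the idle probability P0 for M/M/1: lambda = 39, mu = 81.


P0 = 1 - rho = 1 - 39/81 = 0.5185

0.5185


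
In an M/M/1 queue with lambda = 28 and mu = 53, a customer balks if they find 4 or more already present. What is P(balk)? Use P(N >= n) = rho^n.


P(N >= 4) = rho^4 = (28/53)^4 = 0.0779

0.0779


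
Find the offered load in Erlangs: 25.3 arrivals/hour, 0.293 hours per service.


Offered load a = lambda * E[S] = 25.3 * 0.293 = 7.41 Erlangs

7.41 Erlangs


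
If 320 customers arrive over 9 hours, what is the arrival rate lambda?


lambda = total arrivals / time = 320 / 9 = 35.56 per hour

35.56 per hour


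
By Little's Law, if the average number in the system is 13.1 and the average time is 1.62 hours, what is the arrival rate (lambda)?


lambda = L / W = 13.1 / 1.62 = 8.09 per hour

8.09 per hour


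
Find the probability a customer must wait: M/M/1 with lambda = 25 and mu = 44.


P(wait) = rho = lambda/mu = 25/44 = 0.5682

0.5682


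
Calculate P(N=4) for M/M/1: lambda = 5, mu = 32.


rho = 5/32; P(n) = (1-rho)*rho^n = (1-5/32)*(5/32)^4 = 0.0005

0.0005


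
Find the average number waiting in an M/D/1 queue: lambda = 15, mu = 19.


M/D/1: Lq = rho^2 / (2*(1-rho)) where rho = 15/19; Lq = 1.48

1.48


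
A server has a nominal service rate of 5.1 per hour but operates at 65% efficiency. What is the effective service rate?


Effective rate = mu * efficiency = 5.1 * 0.65 = 3.32 per hour

3.32 per hour


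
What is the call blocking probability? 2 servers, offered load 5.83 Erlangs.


B(N,A) = (A^N/N!) / sum(A^k/k!, k=0..N) with N=2, A=5.83 = 0.7133

0.7133


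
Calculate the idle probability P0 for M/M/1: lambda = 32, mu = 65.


P0 = 1 - rho = 1 - 32/65 = 0.5077

0.5077


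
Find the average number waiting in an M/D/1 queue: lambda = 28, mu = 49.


M/D/1: Lq = rho^2 / (2*(1-rho)) where rho = 28/49; Lq = 0.38

0.38


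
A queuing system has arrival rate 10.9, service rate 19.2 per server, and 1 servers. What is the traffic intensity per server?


rho = lambda / (c * mu) = 10.9 / (1 * 19.2) = 0.5677

0.5677


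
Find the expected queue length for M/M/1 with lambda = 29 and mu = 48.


rho = 29/48; Lq = rho^2/(1-rho) = 0.92

0.92


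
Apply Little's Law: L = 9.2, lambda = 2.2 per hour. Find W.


W = L / lambda = 9.2 / 2.2 = 4.1818 hours

4.1818 hours


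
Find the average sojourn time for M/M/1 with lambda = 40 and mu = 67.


W = 1/(mu - lambda) = 1/(67 - 40) = 0.037 hours

0.037 hours


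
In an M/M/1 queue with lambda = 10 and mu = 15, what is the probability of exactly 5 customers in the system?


rho = 10/15; P(n) = (1-rho)*rho^n = (1-10/15)*(10/15)^5 = 0.0439

0.0439


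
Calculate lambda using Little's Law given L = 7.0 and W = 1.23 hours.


lambda = L / W = 7.0 / 1.23 = 5.69 per hour

5.69 per hour


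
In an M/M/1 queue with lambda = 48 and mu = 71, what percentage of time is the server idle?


Idle fraction = (1 - rho) * 100 = (1 - 48/71) * 100 = 32.4%

32.4%


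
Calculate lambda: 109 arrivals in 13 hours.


lambda = total arrivals / time = 109 / 13 = 8.38 per hour

8.38 per hour


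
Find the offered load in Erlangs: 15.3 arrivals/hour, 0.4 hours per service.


Offered load a = lambda * E[S] = 15.3 * 0.4 = 6.12 Erlangs

6.12 Erlangs


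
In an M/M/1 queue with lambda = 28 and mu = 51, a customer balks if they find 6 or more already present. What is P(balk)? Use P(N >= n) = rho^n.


P(N >= 6) = rho^6 = (28/51)^6 = 0.0274

0.0274


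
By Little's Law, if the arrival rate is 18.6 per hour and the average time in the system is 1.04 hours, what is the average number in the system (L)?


L = lambda * W = 18.6 * 1.04 = 19.34

19.34


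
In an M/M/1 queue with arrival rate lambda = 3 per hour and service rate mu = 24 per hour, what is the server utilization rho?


rho = lambda/mu = 3/24 = 0.125

0.125


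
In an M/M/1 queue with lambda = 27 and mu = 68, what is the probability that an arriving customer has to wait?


P(wait) = rho = lambda/mu = 27/68 = 0.3971

0.3971


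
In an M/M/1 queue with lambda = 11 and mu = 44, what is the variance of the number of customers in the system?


rho = 11/44; Var(N) = rho/(1-rho)^2 = 0.44

0.44


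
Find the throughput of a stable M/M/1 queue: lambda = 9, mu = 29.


For a stable queue (lambda < mu), throughput = lambda = 9 per hour

9 per hour


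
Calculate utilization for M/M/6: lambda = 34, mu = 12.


rho = lambda/(c*mu) = 34/(6*12) = 0.4722

0.4722


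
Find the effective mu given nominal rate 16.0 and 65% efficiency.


Effective rate = mu * efficiency = 16.0 * 0.65 = 10.4 per hour

10.4 per hour


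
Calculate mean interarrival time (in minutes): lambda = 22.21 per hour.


Mean interarrival time = 60/lambda = 60/22.21 = 2.7 minutes

2.7 minutes


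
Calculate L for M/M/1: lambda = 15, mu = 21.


rho = 15/21; L = rho/(1-rho) = 2.5

2.5


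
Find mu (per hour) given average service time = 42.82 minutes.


mu = 60 / avg_service_time = 60 / 42.82 = 1.4 per hour

1.4 per hour


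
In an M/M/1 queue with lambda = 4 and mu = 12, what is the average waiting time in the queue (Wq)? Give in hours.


rho = 4/12; Wq = rho/(mu - lambda) = 0.0417 hours

0.0417 hours


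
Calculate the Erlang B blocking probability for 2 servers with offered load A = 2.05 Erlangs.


B(N,A) = (A^N/N!) / sum(A^k/k!, k=0..N) with N=2, A=2.05 = 0.4079

0.4079


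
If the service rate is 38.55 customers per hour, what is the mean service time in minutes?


Mean service time = 60/mu = 60/38.55 = 1.56 minutes

1.56 minutes


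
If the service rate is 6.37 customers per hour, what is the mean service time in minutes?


Mean service time = 60/mu = 60/6.37 = 9.42 minutes

9.42 minutes


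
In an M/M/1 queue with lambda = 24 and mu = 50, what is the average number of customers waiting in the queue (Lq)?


rho = 24/50; Lq = rho^2/(1-rho) = 0.44

0.44


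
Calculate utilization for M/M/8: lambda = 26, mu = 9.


rho = lambda/(c*mu) = 26/(8*9) = 0.3611

0.3611


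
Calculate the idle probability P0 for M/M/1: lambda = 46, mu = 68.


P0 = 1 - rho = 1 - 46/68 = 0.3235

0.3235


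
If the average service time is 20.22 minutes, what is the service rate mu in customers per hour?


mu = 60 / avg_service_time = 60 / 20.22 = 2.97 per hour

2.97 per hour


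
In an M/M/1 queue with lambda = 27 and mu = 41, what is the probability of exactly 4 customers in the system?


rho = 27/41; P(n) = (1-rho)*rho^n = (1-27/41)*(27/41)^4 = 0.0642

0.0642


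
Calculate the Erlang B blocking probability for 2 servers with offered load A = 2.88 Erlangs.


B(N,A) = (A^N/N!) / sum(A^k/k!, k=0..N) with N=2, A=2.88 = 0.5166

0.5166


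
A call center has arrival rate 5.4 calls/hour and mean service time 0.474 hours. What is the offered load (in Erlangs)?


Offered load a = lambda * E[S] = 5.4 * 0.474 = 2.56 Erlangs

2.56 Erlangs


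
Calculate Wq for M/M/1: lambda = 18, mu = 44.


rho = 18/44; Wq = rho/(mu - lambda) = 0.0157 hours

0.0157 hours


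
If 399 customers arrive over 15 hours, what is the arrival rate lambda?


lambda = total arrivals / time = 399 / 15 = 26.6 per hour

26.6 per hour


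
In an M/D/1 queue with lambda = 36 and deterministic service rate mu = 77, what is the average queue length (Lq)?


M/D/1: Lq = rho^2 / (2*(1-rho)) where rho = 36/77; Lq = 0.21

0.21


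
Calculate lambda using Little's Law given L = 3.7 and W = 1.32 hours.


lambda = L / W = 3.7 / 1.32 = 2.8 per hour

2.8 per hour


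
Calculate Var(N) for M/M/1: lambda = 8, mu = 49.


rho = 8/49; Var(N) = rho/(1-rho)^2 = 0.23

0.23


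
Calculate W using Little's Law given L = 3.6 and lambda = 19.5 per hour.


W = L / lambda = 3.6 / 19.5 = 0.1846 hours

0.1846 hours


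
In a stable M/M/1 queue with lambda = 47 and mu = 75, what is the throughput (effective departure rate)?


For a stable queue (lambda < mu), throughput = lambda = 47 per hour

47 per hour


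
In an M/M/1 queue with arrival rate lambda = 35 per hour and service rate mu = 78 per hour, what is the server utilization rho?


rho = lambda/mu = 35/78 = 0.4487

0.4487


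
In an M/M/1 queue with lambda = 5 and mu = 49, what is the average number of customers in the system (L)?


rho = 5/49; L = rho/(1-rho) = 0.11

0.11


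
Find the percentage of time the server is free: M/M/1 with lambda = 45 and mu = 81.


Idle fraction = (1 - rho) * 100 = (1 - 45/81) * 100 = 44.4%

44.4%


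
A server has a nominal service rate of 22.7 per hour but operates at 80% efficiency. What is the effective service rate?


Effective rate = mu * efficiency = 22.7 * 0.8 = 18.16 per hour

18.16 per hour


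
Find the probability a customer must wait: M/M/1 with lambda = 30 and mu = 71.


P(wait) = rho = lambda/mu = 30/71 = 0.4225

0.4225


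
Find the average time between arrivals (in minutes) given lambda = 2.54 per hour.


Mean interarrival time = 60/lambda = 60/2.54 = 23.62 minutes

23.62 minutes


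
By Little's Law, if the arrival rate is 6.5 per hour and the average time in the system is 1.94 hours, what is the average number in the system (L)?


L = lambda * W = 6.5 * 1.94 = 12.61

12.61


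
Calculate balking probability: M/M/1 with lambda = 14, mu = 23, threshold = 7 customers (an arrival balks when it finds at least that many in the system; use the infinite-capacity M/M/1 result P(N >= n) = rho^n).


P(N >= 7) = rho^7 = (14/23)^7 = 0.031

0.031


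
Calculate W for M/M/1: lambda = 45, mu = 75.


W = 1/(mu - lambda) = 1/(75 - 45) = 0.0333 hours

0.0333 hours


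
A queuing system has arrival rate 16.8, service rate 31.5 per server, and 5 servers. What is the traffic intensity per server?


rho = lambda / (c * mu) = 16.8 / (5 * 31.5) = 0.1067

0.1067


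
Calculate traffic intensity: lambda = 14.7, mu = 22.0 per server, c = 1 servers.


rho = lambda / (c * mu) = 14.7 / (1 * 22.0) = 0.6682

0.6682


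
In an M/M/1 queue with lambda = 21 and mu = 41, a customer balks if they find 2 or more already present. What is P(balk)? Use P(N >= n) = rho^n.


P(N >= 2) = rho^2 = (21/41)^2 = 0.2623

0.2623


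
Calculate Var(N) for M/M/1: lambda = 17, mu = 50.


rho = 17/50; Var(N) = rho/(1-rho)^2 = 0.78

0.78


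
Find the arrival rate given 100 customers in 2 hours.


lambda = total arrivals / time = 100 / 2 = 50.0 per hour

50.0 per hour


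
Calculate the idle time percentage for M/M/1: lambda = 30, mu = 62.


Idle fraction = (1 - rho) * 100 = (1 - 30/62) * 100 = 51.6%

51.6%


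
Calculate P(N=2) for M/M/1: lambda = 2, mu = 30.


rho = 2/30; P(n) = (1-rho)*rho^n = (1-2/30)*(2/30)^2 = 0.0041

0.0041


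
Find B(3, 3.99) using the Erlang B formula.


B(N,A) = (A^N/N!) / sum(A^k/k!, k=0..N) with N=3, A=3.99 = 0.4498

0.4498


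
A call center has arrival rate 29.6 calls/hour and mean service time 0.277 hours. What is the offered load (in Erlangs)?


Offered load a = lambda * E[S] = 29.6 * 0.277 = 8.2 Erlangs

8.2 Erlangs


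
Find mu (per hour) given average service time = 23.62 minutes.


mu = 60 / avg_service_time = 60 / 23.62 = 2.54 per hour

2.54 per hour


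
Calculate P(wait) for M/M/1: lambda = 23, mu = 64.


P(wait) = rho = lambda/mu = 23/64 = 0.3594

0.3594


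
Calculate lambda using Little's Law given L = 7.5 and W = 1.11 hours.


lambda = L / W = 7.5 / 1.11 = 6.76 per hour

6.76 per hour


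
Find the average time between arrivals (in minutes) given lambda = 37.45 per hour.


Mean interarrival time = 60/lambda = 60/37.45 = 1.6 minutes

1.6 minutes


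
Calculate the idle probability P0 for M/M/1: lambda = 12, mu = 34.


P0 = 1 - rho = 1 - 12/34 = 0.6471

0.6471


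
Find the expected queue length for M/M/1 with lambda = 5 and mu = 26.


rho = 5/26; Lq = rho^2/(1-rho) = 0.05

0.05


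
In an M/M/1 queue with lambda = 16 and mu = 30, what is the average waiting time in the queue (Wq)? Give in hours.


rho = 16/30; Wq = rho/(mu - lambda) = 0.0381 hours

0.0381 hours


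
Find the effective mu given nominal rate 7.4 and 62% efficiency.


Effective rate = mu * efficiency = 7.4 * 0.62 = 4.59 per hour

4.59 per hour


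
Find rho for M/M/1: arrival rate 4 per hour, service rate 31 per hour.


rho = lambda/mu = 4/31 = 0.129

0.129


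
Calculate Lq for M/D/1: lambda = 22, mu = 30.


M/D/1: Lq = rho^2 / (2*(1-rho)) where rho = 22/30; Lq = 1.01

1.01


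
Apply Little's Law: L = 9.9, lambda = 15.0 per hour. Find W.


W = L / lambda = 9.9 / 15.0 = 0.66 hours

0.66 hours


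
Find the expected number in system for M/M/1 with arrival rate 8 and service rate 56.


rho = 8/56; L = rho/(1-rho) = 0.17

0.17


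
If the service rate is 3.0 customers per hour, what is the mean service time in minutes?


Mean service time = 60/mu = 60/3.0 = 20.0 minutes

20.0 minutes


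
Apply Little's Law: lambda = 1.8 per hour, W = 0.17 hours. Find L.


L = lambda * W = 1.8 * 0.17 = 0.31

0.31


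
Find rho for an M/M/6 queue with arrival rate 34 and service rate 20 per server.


rho = lambda/(c*mu) = 34/(6*20) = 0.2833

0.2833


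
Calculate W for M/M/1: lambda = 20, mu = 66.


W = 1/(mu - lambda) = 1/(66 - 20) = 0.0217 hours

0.0217 hours


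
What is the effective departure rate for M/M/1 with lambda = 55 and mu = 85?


For a stable queue (lambda < mu), throughput = lambda = 55 per hour

55 per hour


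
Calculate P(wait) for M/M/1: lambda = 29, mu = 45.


P(wait) = rho = lambda/mu = 29/45 = 0.6444

0.6444


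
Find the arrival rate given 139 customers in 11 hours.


lambda = total arrivals / time = 139 / 11 = 12.64 per hour

12.64 per hour


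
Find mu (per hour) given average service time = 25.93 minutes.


mu = 60 / avg_service_time = 60 / 25.93 = 2.31 per hour

2.31 per hour


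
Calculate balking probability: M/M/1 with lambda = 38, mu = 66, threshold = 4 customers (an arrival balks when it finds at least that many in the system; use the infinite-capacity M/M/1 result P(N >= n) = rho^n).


P(N >= 4) = rho^4 = (38/66)^4 = 0.1099

0.1099


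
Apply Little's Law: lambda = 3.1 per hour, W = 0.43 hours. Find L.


L = lambda * W = 3.1 * 0.43 = 1.33

1.33


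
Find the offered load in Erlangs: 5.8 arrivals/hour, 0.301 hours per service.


Offered load a = lambda * E[S] = 5.8 * 0.301 = 1.75 Erlangs

1.75 Erlangs


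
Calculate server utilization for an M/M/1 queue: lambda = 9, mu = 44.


rho = lambda/mu = 9/44 = 0.2045

0.2045


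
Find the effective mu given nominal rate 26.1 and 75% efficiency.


Effective rate = mu * efficiency = 26.1 * 0.75 = 19.58 per hour

19.58 per hour


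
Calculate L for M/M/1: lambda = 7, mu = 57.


rho = 7/57; L = rho/(1-rho) = 0.14

0.14


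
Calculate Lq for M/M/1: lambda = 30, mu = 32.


rho = 30/32; Lq = rho^2/(1-rho) = 14.06

14.06


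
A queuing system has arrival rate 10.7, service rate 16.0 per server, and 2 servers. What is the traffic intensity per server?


rho = lambda / (c * mu) = 10.7 / (2 * 16.0) = 0.3344

0.3344


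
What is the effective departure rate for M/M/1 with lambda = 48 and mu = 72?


For a stable queue (lambda < mu), throughput = lambda = 48 per hour

48 per hour


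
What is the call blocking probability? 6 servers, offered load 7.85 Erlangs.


B(N,A) = (A^N/N!) / sum(A^k/k!, k=0..N) with N=6, A=7.85 = 0.3815

0.3815


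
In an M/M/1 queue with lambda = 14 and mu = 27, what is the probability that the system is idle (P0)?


P0 = 1 - rho = 1 - 14/27 = 0.4815

0.4815


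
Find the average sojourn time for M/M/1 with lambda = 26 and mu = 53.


W = 1/(mu - lambda) = 1/(53 - 26) = 0.037 hours

0.037 hours


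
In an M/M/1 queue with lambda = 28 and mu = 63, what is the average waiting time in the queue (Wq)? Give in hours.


rho = 28/63; Wq = rho/(mu - lambda) = 0.0127 hours

0.0127 hours


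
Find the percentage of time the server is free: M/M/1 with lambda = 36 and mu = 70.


Idle fraction = (1 - rho) * 100 = (1 - 36/70) * 100 = 48.6%

48.6%


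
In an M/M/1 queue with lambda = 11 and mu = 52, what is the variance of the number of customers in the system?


rho = 11/52; Var(N) = rho/(1-rho)^2 = 0.34

0.34


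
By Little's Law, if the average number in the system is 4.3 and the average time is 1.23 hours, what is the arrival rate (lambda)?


lambda = L / W = 4.3 / 1.23 = 3.5 per hour

3.5 per hour


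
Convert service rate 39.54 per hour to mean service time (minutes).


Mean service time = 60/mu = 60/39.54 = 1.52 minutes

1.52 minutes


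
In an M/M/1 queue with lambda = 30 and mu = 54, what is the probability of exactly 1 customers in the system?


rho = 30/54; P(n) = (1-rho)*rho^n = (1-30/54)*(30/54)^1 = 0.2469

0.2469


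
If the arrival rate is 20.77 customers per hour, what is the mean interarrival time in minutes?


Mean interarrival time = 60/lambda = 60/20.77 = 2.89 minutes

2.89 minutes


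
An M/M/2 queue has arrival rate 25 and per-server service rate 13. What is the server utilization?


rho = lambda/(c*mu) = 25/(2*13) = 0.9615

0.9615


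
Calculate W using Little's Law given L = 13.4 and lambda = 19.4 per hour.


W = L / lambda = 13.4 / 19.4 = 0.6907 hours

0.6907 hours


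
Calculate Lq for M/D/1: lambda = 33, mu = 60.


M/D/1: Lq = rho^2 / (2*(1-rho)) where rho = 33/60; Lq = 0.34

0.34


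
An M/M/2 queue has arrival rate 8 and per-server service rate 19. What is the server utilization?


rho = lambda/(c*mu) = 8/(2*19) = 0.2105

0.2105


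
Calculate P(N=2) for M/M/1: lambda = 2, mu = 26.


rho = 2/26; P(n) = (1-rho)*rho^n = (1-2/26)*(2/26)^2 = 0.0055

0.0055


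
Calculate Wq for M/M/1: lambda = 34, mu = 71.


rho = 34/71; Wq = rho/(mu - lambda) = 0.0129 hours

0.0129 hours


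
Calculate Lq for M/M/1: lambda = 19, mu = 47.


rho = 19/47; Lq = rho^2/(1-rho) = 0.27

0.27


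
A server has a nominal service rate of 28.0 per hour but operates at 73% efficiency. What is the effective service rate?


Effective rate = mu * efficiency = 28.0 * 0.73 = 20.44 per hour

20.44 per hour


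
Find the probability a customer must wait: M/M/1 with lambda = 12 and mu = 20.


P(wait) = rho = lambda/mu = 12/20 = 0.6

0.6


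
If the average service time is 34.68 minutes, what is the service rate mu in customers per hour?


mu = 60 / avg_service_time = 60 / 34.68 = 1.73 per hour

1.73 per hour


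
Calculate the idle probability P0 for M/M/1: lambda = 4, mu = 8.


P0 = 1 - rho = 1 - 4/8 = 0.5

0.5


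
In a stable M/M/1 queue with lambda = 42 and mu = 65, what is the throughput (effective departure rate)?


For a stable queue (lambda < mu), throughput = lambda = 42 per hour

42 per hour


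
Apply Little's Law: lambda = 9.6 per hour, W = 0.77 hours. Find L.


L = lambda * W = 9.6 * 0.77 = 7.39

7.39


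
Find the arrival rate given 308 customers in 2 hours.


lambda = total arrivals / time = 308 / 2 = 154.0 per hour

154.0 per hour


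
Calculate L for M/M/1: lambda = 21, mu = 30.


rho = 21/30; L = rho/(1-rho) = 2.33

2.33


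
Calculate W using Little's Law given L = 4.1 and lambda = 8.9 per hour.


W = L / lambda = 4.1 / 8.9 = 0.4607 hours

0.4607 hours


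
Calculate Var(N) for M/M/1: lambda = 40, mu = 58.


rho = 40/58; Var(N) = rho/(1-rho)^2 = 7.16

7.16


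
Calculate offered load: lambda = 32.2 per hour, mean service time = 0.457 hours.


Offered load a = lambda * E[S] = 32.2 * 0.457 = 14.72 Erlangs

14.72 Erlangs


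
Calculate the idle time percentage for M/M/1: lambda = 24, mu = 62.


Idle fraction = (1 - rho) * 100 = (1 - 24/62) * 100 = 61.3%

61.3%


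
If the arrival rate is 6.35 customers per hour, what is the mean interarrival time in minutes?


Mean interarrival time = 60/lambda = 60/6.35 = 9.45 minutes

9.45 minutes


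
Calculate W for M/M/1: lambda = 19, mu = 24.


W = 1/(mu - lambda) = 1/(24 - 19) = 0.2 hours

0.2 hours


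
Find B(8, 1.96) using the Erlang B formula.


B(N,A) = (A^N/N!) / sum(A^k/k!, k=0..N) with N=8, A=1.96 = 0.0008

0.0008


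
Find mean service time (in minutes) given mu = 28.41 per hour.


Mean service time = 60/mu = 60/28.41 = 2.11 minutes

2.11 minutes


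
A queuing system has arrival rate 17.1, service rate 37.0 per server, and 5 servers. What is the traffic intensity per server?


rho = lambda / (c * mu) = 17.1 / (5 * 37.0) = 0.0924

0.0924


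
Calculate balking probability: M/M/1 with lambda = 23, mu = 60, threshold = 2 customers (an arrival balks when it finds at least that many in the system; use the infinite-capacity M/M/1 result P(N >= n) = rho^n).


P(N >= 2) = rho^2 = (23/60)^2 = 0.1469

0.1469
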